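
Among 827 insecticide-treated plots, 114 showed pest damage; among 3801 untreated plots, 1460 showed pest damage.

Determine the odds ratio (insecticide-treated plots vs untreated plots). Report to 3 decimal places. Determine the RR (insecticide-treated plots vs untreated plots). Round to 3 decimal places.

odds, insecticide-treated plots = 114/713 = 0.1599
odds, untreated plots = 1460/2341 = 0.6237
OR = 0.1599 / 0.6237 = 0.256
risk, insecticide-treated plots = 114/827 = 0.1378
risk, untreated plots = 1460/3801 = 0.3841
RR = 0.1378 / 0.3841 = 0.359

OR = 0.256; RR = 0.359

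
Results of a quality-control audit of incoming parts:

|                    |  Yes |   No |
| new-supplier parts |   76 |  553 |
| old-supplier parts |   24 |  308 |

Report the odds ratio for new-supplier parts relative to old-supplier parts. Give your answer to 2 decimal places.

odds, new-supplier parts = 76/553 = 0.1374
odds, old-supplier parts = 24/308 = 0.0779
OR = 0.1374 / 0.0779 = 1.76

1.76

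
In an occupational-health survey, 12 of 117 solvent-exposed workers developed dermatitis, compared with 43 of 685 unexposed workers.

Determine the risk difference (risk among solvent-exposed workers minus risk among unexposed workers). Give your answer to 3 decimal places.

risk, solvent-exposed workers = 12/117 = 0.1026
risk, unexposed workers = 43/685 = 0.0628
risk difference = 0.1026 − 0.0628 = 0.040

RD ≈ 0.040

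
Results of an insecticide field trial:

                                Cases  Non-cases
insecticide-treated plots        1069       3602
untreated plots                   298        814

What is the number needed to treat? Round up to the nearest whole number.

risk, insecticide-treated plots = 1069/4671 = 0.228859
risk, untreated plots = 298/1112 = 0.267986
absolute risk difference = 0.039127
1 / 0.039127 = 25.558 → round up → 26

NNT: 26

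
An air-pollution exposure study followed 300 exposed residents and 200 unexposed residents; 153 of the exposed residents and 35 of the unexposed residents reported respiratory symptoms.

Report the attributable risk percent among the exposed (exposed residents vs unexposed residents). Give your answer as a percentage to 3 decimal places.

AR% = 65.686%

risk, exposed residents = 153/300 = 0.5100
risk, unexposed residents = 35/200 = 0.1750
AR% = (0.5100 − 0.1750) / 0.5100 = 0.6569 → 65.686%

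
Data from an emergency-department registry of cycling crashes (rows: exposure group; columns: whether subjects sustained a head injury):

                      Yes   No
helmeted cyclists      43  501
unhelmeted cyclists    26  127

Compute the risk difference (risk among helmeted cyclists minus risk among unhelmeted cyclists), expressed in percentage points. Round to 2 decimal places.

RD ≈ -9.09

risk, helmeted cyclists = 43/544 = 0.0790
risk, unhelmeted cyclists = 26/153 = 0.1699
risk difference = 0.0790 − 0.1699 = -0.0909 → -9.09 percentage points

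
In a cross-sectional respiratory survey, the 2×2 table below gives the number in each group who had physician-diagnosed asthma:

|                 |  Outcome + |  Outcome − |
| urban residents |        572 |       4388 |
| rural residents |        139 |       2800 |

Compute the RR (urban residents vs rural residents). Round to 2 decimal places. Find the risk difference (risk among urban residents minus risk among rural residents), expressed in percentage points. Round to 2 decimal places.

risk, urban residents = 572/4960 = 0.11532
risk, rural residents = 139/2939 = 0.04729
RR = 0.11532 / 0.04729 = 2.44
risk difference = 0.11532 − 0.04729 = 0.06803 → 6.80 percentage points

RR = 2.44; RD = 6.80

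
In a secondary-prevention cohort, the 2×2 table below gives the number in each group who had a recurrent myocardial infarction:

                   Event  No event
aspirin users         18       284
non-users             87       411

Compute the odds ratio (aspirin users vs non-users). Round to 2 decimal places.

OR = 0.30

odds, aspirin users = 18/284 = 0.0634
odds, non-users = 87/411 = 0.2117
OR = 0.0634 / 0.2117 = 0.30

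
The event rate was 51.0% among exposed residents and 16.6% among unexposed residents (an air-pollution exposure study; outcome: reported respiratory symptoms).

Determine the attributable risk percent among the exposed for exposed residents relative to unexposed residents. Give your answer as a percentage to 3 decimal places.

AR% = (0.5100 − 0.1660) / 0.5100 = 0.6745 → 67.451%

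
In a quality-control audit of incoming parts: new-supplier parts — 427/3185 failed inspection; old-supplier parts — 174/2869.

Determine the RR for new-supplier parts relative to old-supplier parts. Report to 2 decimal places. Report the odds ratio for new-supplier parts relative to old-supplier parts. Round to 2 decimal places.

RR = 2.21; OR = 2.40

risk, new-supplier parts = 427/3185 = 0.1341
risk, old-supplier parts = 174/2869 = 0.0606
RR = 0.1341 / 0.0606 = 2.21
odds, new-supplier parts = 427/2758 = 0.1548
odds, old-supplier parts = 174/2695 = 0.0646
OR = 0.1548 / 0.0646 = 2.40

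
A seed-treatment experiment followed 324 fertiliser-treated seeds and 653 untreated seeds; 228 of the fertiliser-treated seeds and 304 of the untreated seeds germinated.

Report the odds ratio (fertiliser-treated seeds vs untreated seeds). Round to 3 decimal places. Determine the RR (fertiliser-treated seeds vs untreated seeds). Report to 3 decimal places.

OR = 2.727; RR = 1.512

OR = (228 × 349) / (96 × 304) = 79572/29184 ≈ 2.727
risk, fertiliser-treated seeds = 228/324 = 0.7037
risk, untreated seeds = 304/653 = 0.4655
RR = 0.7037 / 0.4655 = 1.512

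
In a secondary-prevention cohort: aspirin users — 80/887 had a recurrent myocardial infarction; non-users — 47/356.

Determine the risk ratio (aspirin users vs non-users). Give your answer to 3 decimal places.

risk, aspirin users = 80/887 = 0.0902
risk, non-users = 47/356 = 0.1320
RR = 0.0902 / 0.1320 = 0.683

RR: 0.683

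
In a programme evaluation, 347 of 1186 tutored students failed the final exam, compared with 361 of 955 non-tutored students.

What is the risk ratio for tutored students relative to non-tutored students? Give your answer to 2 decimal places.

RR ≈ 0.77

risk, tutored students = 347/1186 = 0.2926
risk, non-tutored students = 361/955 = 0.3780
RR = 0.2926 / 0.3780 = 0.77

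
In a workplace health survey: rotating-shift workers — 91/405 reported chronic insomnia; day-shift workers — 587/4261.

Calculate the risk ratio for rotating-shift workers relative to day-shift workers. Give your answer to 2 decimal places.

RR = 1.63

risk, rotating-shift workers = 91/405 = 0.2247
risk, day-shift workers = 587/4261 = 0.1378
RR = 0.2247 / 0.1378 = 1.63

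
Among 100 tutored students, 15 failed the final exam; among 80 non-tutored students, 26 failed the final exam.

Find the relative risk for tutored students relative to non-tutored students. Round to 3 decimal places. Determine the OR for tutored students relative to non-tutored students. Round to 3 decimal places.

RR = 0.462; OR = 0.367

risk, tutored students = 15/100 = 0.1500
risk, non-tutored students = 26/80 = 0.3250
RR = 0.1500 / 0.3250 = 0.462
OR = (15 × 54) / (85 × 26) = 810/2210 ≈ 0.367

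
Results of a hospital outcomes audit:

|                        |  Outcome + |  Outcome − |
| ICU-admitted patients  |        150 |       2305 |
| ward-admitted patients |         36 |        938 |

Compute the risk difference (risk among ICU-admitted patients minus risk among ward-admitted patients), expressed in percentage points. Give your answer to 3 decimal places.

2.414

risk, ICU-admitted patients = 150/2455 = 0.06110
risk, ward-admitted patients = 36/974 = 0.03696
risk difference = 0.06110 − 0.03696 = 0.02414 → 2.414 percentage points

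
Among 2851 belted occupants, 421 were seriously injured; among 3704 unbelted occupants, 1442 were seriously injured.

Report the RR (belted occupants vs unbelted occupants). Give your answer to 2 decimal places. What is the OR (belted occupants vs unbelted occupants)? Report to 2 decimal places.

risk, belted occupants = 421/2851 = 0.1477
risk, unbelted occupants = 1442/3704 = 0.3893
RR = 0.1477 / 0.3893 = 0.38
OR = (421 × 2262) / (2430 × 1442) = 952302/3504060 ≈ 0.27

RR = 0.38; OR = 0.27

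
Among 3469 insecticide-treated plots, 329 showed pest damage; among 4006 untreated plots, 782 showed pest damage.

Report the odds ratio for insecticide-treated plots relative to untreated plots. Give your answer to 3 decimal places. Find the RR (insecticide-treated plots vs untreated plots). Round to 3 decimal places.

odds, insecticide-treated plots = 329/3140 = 0.1048
odds, untreated plots = 782/3224 = 0.2426
OR = 0.1048 / 0.2426 = 0.432
risk, insecticide-treated plots = 329/3469 = 0.0948
risk, untreated plots = 782/4006 = 0.1952
RR = 0.0948 / 0.1952 = 0.486

OR = 0.432; RR = 0.486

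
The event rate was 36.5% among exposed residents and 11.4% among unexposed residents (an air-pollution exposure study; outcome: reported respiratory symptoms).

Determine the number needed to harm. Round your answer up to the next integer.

NNH: 4

absolute risk difference = 0.251000
1 / 0.251000 = 3.984 → round up → 4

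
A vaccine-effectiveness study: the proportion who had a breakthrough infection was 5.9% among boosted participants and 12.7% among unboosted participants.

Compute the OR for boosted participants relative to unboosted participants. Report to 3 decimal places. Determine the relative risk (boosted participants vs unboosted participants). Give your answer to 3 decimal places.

odds, boosted participants = 0.0590/0.9410 = 0.0627
odds, unboosted participants = 0.1270/0.8730 = 0.1455
OR = 0.0627 / 0.1455 = 0.431
RR = 0.0590 / 0.1270 = 0.465

OR = 0.431; RR = 0.465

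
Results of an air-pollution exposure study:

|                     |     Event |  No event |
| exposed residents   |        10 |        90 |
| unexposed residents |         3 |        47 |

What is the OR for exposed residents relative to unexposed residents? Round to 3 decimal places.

OR = (10 × 47) / (90 × 3) = 470/270 ≈ 1.741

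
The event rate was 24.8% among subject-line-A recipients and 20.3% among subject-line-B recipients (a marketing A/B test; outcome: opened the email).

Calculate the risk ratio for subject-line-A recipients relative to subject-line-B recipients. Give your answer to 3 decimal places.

RR = 0.2480 / 0.2030 = 1.222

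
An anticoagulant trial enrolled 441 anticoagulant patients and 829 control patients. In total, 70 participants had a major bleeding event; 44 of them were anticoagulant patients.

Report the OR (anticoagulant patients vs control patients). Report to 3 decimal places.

anticoagulant patients without the outcome: 441 − 44 = 397
control patients with the outcome: 70 − 44 = 26
control patients without the outcome: 829 − 26 = 803
odds, anticoagulant patients = 44/397 = 0.11083
odds, control patients = 26/803 = 0.03238
OR = 0.11083 / 0.03238 = 3.423

3.423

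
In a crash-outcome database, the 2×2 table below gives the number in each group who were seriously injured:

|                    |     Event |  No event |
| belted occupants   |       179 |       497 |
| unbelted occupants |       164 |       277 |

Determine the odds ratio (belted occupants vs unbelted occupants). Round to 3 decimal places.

OR = (179 × 277) / (497 × 164) = 49583/81508 ≈ 0.608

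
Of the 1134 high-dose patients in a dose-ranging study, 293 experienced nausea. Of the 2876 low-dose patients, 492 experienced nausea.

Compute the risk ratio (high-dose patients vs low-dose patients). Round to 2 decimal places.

RR: 1.51

risk, high-dose patients = 293/1134 = 0.2584
risk, low-dose patients = 492/2876 = 0.1711
RR = 0.2584 / 0.1711 = 1.51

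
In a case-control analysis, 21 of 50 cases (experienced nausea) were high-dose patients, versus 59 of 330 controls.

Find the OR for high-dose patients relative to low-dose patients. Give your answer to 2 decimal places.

OR = (21 × 271) / (59 × 29) = 5691/1711 ≈ 3.33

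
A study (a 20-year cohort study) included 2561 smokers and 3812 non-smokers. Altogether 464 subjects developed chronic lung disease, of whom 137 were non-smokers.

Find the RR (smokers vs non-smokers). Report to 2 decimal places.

smokers with the outcome: 464 − 137 = 327
smokers without the outcome: 2561 − 327 = 2234
non-smokers without the outcome: 3812 − 137 = 3675
risk, smokers = 327/2561 = 0.12768
risk, non-smokers = 137/3812 = 0.03594
RR = 0.12768 / 0.03594 = 3.55

RR ≈ 3.55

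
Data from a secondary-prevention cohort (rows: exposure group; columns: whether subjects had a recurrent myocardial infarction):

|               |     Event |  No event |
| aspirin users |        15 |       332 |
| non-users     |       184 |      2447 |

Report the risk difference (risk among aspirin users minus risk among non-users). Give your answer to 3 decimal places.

risk, aspirin users = 15/347 = 0.04323
risk, non-users = 184/2631 = 0.06994
risk difference = 0.04323 − 0.06994 = -0.027

-0.027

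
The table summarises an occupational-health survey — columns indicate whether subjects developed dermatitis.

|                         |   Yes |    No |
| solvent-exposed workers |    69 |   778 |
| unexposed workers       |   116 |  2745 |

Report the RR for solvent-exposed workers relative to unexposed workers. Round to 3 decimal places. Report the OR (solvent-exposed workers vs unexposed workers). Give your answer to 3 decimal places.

risk, solvent-exposed workers = 69/847 = 0.08146
risk, unexposed workers = 116/2861 = 0.04055
RR = 0.08146 / 0.04055 = 2.009
odds, solvent-exposed workers = 69/778 = 0.08869
odds, unexposed workers = 116/2745 = 0.04226
OR = 0.08869 / 0.04226 = 2.099

RR = 2.009; OR = 2.099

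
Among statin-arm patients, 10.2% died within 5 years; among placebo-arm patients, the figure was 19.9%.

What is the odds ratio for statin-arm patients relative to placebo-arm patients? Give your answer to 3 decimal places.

OR: 0.457

odds, statin-arm patients = 0.1020/0.8980 = 0.1136
odds, placebo-arm patients = 0.1990/0.8010 = 0.2484
OR = 0.1136 / 0.2484 = 0.457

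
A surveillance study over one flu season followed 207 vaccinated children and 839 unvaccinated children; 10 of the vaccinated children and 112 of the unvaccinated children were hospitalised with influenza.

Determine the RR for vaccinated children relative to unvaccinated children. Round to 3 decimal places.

RR = 0.362

risk, vaccinated children = 10/207 = 0.04831
risk, unvaccinated children = 112/839 = 0.13349
RR = 0.04831 / 0.13349 = 0.362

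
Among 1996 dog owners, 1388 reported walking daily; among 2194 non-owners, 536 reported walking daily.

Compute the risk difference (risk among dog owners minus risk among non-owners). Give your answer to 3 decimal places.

risk, dog owners = 1388/1996 = 0.6954
risk, non-owners = 536/2194 = 0.2443
risk difference = 0.6954 − 0.2443 = 0.451

RD: 0.451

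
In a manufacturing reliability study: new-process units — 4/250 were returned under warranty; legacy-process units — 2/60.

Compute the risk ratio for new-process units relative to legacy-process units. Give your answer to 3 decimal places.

0.480

risk, new-process units = 4/250 = 0.01600
risk, legacy-process units = 2/60 = 0.03333
RR = 0.01600 / 0.03333 = 0.480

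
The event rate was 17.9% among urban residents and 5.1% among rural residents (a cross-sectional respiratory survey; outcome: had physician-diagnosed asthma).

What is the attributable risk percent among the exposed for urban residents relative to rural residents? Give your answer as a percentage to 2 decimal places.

AR% = (0.1790 − 0.0510) / 0.1790 = 0.7151 → 71.51%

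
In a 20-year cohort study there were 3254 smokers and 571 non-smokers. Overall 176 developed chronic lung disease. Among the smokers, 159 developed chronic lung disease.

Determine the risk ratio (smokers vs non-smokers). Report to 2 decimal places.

1.64

smokers without the outcome: 3254 − 159 = 3095
non-smokers with the outcome: 176 − 159 = 17
non-smokers without the outcome: 571 − 17 = 554
risk, smokers = 159/3254 = 0.04886
risk, non-smokers = 17/571 = 0.02977
RR = 0.04886 / 0.02977 = 1.64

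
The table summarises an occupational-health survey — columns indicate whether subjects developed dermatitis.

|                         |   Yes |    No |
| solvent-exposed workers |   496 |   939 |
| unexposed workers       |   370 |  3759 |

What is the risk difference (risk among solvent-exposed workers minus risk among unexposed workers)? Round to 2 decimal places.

RD: 0.26

risk, solvent-exposed workers = 496/1435 = 0.3456
risk, unexposed workers = 370/4129 = 0.0896
risk difference = 0.3456 − 0.0896 = 0.26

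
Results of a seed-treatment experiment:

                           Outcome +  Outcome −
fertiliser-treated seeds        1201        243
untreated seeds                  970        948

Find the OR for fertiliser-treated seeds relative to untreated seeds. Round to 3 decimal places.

OR = (1201 × 948) / (243 × 970) = 1138548/235710 ≈ 4.830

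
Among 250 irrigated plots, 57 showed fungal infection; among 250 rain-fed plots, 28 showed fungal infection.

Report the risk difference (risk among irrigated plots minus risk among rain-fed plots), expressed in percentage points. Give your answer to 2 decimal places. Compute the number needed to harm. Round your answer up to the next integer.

risk, irrigated plots = 57/250 = 0.2280
risk, rain-fed plots = 28/250 = 0.1120
risk difference = 0.2280 − 0.1120 = 0.1160 → 11.60 percentage points
absolute risk difference = 0.116000
1 / 0.116000 = 8.621 → round up → 9

RD = 11.60; NNH = 9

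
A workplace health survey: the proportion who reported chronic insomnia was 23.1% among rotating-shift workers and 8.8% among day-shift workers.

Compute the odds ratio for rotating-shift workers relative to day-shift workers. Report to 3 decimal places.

OR ≈ 3.113

odds, rotating-shift workers = 0.2310/0.7690 = 0.3004
odds, day-shift workers = 0.0880/0.9120 = 0.0965
OR = 0.3004 / 0.0965 = 3.113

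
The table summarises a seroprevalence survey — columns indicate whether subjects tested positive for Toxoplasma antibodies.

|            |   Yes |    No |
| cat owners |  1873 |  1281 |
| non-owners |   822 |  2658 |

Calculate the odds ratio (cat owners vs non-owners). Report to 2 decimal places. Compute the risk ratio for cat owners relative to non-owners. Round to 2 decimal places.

OR = (1873 × 2658) / (1281 × 822) = 4978434/1052982 ≈ 4.73
risk, cat owners = 1873/3154 = 0.5938
risk, non-owners = 822/3480 = 0.2362
RR = 0.5938 / 0.2362 = 2.51

OR = 4.73; RR = 2.51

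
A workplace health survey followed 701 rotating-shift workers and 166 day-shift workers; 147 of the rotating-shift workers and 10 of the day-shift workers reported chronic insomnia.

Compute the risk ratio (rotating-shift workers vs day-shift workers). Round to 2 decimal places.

RR: 3.48

risk, rotating-shift workers = 147/701 = 0.2097
risk, day-shift workers = 10/166 = 0.0602
RR = 0.2097 / 0.0602 = 3.48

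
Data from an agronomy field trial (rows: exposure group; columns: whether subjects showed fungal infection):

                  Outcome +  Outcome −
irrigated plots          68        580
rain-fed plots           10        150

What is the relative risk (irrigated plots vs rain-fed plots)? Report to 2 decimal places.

risk, irrigated plots = 68/648 = 0.1049
risk, rain-fed plots = 10/160 = 0.0625
RR = 0.1049 / 0.0625 = 1.68

1.68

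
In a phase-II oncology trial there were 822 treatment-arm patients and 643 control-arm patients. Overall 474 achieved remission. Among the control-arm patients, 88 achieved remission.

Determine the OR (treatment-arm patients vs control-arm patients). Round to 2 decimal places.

5.58

treatment-arm patients with the outcome: 474 − 88 = 386
treatment-arm patients without the outcome: 822 − 386 = 436
control-arm patients without the outcome: 643 − 88 = 555
OR = (386 × 555) / (436 × 88) = 214230/38368 ≈ 5.58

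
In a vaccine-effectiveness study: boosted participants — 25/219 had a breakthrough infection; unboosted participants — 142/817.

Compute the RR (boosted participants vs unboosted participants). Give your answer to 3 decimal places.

0.657

risk, boosted participants = 25/219 = 0.1142
risk, unboosted participants = 142/817 = 0.1738
RR = 0.1142 / 0.1738 = 0.657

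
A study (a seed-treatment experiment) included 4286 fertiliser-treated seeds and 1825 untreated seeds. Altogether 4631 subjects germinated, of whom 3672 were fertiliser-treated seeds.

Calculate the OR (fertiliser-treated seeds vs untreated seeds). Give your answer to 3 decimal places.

OR = 5.400

fertiliser-treated seeds without the outcome: 4286 − 3672 = 614
untreated seeds with the outcome: 4631 − 3672 = 959
untreated seeds without the outcome: 1825 − 959 = 866
odds, fertiliser-treated seeds = 3672/614 = 5.9805
odds, untreated seeds = 959/866 = 1.1074
OR = 5.9805 / 1.1074 = 5.400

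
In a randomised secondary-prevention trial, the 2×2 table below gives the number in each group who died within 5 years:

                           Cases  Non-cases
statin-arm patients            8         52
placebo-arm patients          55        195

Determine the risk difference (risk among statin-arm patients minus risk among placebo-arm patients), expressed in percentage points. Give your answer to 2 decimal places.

risk, statin-arm patients = 8/60 = 0.1333
risk, placebo-arm patients = 55/250 = 0.2200
risk difference = 0.1333 − 0.2200 = -0.0867 → -8.67 percentage points

-8.67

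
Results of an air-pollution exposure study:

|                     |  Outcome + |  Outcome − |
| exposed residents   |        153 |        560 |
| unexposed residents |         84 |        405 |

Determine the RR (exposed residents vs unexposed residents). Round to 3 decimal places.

RR = 1.249

risk, exposed residents = 153/713 = 0.2146
risk, unexposed residents = 84/489 = 0.1718
RR = 0.2146 / 0.1718 = 1.249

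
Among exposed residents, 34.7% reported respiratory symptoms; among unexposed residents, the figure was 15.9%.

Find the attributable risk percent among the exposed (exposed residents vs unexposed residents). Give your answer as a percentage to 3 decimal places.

AR% = (0.3470 − 0.1590) / 0.3470 = 0.5418 → 54.179%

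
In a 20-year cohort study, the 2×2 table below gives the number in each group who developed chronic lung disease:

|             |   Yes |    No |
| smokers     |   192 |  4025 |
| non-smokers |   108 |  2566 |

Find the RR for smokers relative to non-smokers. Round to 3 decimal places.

RR = 1.127

risk, smokers = 192/4217 = 0.04553
risk, non-smokers = 108/2674 = 0.04039
RR = 0.04553 / 0.04039 = 1.127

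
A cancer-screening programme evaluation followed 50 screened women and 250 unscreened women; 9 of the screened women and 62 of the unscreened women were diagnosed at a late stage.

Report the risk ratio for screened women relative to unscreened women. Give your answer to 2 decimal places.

RR: 0.73

risk, screened women = 9/50 = 0.1800
risk, unscreened women = 62/250 = 0.2480
RR = 0.1800 / 0.2480 = 0.73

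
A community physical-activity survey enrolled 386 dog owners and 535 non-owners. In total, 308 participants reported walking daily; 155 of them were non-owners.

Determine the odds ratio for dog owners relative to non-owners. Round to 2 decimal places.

dog owners with the outcome: 308 − 155 = 153
dog owners without the outcome: 386 − 153 = 233
non-owners without the outcome: 535 − 155 = 380
odds, dog owners = 153/233 = 0.6567
odds, non-owners = 155/380 = 0.4079
OR = 0.6567 / 0.4079 = 1.61

1.61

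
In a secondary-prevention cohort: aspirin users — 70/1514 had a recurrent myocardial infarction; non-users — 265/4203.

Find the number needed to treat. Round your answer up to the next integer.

risk, aspirin users = 70/1514 = 0.046235
risk, non-users = 265/4203 = 0.063050
absolute risk difference = 0.016815
1 / 0.016815 = 59.471 → round up → 60

60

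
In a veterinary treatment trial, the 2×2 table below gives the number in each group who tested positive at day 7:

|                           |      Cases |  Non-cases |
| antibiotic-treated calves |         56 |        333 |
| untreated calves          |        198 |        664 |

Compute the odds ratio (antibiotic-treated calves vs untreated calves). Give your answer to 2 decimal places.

OR ≈ 0.56

odds, antibiotic-treated calves = 56/333 = 0.1682
odds, untreated calves = 198/664 = 0.2982
OR = 0.1682 / 0.2982 = 0.56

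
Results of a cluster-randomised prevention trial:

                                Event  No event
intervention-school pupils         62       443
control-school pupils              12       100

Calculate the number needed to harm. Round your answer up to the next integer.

risk, intervention-school pupils = 62/505 = 0.122772
risk, control-school pupils = 12/112 = 0.107143
absolute risk difference = 0.015629
1 / 0.015629 = 63.984 → round up → 64

NNH = 64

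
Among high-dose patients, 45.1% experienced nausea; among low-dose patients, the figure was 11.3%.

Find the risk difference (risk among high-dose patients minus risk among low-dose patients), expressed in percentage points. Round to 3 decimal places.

RD: 33.800

risk difference = 0.4510 − 0.1130 = 0.3380 → 33.800 percentage points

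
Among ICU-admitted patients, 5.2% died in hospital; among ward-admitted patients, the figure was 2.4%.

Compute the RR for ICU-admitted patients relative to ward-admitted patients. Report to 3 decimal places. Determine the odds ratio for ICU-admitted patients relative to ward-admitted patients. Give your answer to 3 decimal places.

RR = 0.05200 / 0.02400 = 2.167
odds, ICU-admitted patients = 0.05200/0.94800 = 0.05485
odds, ward-admitted patients = 0.02400/0.97600 = 0.02459
OR = 0.05485 / 0.02459 = 2.231

RR = 2.167; OR = 2.231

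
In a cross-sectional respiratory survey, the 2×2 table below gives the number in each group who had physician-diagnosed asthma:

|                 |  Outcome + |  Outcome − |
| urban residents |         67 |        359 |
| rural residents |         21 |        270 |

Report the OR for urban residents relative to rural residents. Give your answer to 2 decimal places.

odds, urban residents = 67/359 = 0.1866
odds, rural residents = 21/270 = 0.0778
OR = 0.1866 / 0.0778 = 2.40

2.40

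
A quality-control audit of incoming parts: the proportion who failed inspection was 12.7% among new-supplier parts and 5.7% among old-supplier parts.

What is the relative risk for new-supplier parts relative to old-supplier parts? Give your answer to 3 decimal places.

RR = 0.1270 / 0.0570 = 2.228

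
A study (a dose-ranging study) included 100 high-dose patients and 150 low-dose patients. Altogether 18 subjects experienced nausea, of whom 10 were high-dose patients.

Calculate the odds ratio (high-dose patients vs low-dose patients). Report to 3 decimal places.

OR: 1.972

high-dose patients without the outcome: 100 − 10 = 90
low-dose patients with the outcome: 18 − 10 = 8
low-dose patients without the outcome: 150 − 8 = 142
OR = (10 × 142) / (90 × 8) = 1420/720 ≈ 1.972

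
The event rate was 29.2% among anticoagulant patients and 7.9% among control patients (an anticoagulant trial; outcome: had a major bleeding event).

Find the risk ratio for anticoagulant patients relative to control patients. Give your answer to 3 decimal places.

RR = 0.2920 / 0.0790 = 3.696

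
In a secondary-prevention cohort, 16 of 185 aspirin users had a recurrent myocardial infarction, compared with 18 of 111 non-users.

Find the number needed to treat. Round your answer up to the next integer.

NNT: 14

risk, aspirin users = 16/185 = 0.086486
risk, non-users = 18/111 = 0.162162
absolute risk difference = 0.075676
1 / 0.075676 = 13.214 → round up → 14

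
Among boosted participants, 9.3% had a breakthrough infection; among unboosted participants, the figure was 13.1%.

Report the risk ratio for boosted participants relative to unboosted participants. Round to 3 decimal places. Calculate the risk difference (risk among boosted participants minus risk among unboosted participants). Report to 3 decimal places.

RR = 0.0930 / 0.1310 = 0.710
risk difference = 0.0930 − 0.1310 = -0.038

RR = 0.710; RD = -0.038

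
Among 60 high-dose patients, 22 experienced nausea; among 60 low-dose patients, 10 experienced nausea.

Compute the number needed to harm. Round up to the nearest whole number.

risk, high-dose patients = 22/60 = 0.366667
risk, low-dose patients = 10/60 = 0.166667
absolute risk difference = 0.200000
1 / 0.200000 = 5.000 → round up → 5

5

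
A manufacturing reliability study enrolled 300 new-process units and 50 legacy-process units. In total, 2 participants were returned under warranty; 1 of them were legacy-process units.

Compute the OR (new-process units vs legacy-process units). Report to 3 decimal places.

new-process units with the outcome: 2 − 1 = 1
new-process units without the outcome: 300 − 1 = 299
legacy-process units without the outcome: 50 − 1 = 49
OR = (1 × 49) / (299 × 1) = 49/299 ≈ 0.164

OR: 0.164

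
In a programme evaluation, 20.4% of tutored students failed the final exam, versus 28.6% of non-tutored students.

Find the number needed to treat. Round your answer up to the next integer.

NNT: 13

absolute risk difference = 0.082000
1 / 0.082000 = 12.195 → round up → 13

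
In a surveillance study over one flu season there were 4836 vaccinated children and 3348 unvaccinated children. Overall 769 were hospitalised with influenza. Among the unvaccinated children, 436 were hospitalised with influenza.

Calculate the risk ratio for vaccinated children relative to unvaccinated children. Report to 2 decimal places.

RR: 0.53

vaccinated children with the outcome: 769 − 436 = 333
vaccinated children without the outcome: 4836 − 333 = 4503
unvaccinated children without the outcome: 3348 − 436 = 2912
risk, vaccinated children = 333/4836 = 0.0689
risk, unvaccinated children = 436/3348 = 0.1302
RR = 0.0689 / 0.1302 = 0.53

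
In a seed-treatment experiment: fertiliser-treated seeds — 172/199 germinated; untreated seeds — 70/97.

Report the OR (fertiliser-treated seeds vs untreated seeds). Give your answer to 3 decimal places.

OR = (172 × 27) / (27 × 70) = 4644/1890 ≈ 2.457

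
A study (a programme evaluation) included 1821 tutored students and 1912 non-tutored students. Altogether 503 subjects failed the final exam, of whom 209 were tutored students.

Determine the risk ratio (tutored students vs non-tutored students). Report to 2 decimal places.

tutored students without the outcome: 1821 − 209 = 1612
non-tutored students with the outcome: 503 − 209 = 294
non-tutored students without the outcome: 1912 − 294 = 1618
risk, tutored students = 209/1821 = 0.1148
risk, non-tutored students = 294/1912 = 0.1538
RR = 0.1148 / 0.1538 = 0.75

0.75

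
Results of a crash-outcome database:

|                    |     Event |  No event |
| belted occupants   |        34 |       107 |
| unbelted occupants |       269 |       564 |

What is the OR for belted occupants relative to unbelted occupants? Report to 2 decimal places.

OR = (34 × 564) / (107 × 269) = 19176/28783 ≈ 0.67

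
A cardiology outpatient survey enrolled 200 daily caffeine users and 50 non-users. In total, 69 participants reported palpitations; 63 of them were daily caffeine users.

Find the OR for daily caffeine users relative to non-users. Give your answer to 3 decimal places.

OR = 3.372

daily caffeine users without the outcome: 200 − 63 = 137
non-users with the outcome: 69 − 63 = 6
non-users without the outcome: 50 − 6 = 44
odds, daily caffeine users = 63/137 = 0.4599
odds, non-users = 6/44 = 0.1364
OR = 0.4599 / 0.1364 = 3.372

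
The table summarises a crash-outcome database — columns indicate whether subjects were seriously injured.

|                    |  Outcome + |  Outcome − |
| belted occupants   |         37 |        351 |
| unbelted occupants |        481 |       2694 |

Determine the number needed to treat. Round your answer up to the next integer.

18

risk, belted occupants = 37/388 = 0.095361
risk, unbelted occupants = 481/3175 = 0.151496
absolute risk difference = 0.056135
1 / 0.056135 = 17.814 → round up → 18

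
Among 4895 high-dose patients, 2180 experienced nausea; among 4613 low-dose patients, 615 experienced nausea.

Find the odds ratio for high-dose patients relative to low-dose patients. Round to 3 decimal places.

5.220

odds, high-dose patients = 2180/2715 = 0.8029
odds, low-dose patients = 615/3998 = 0.1538
OR = 0.8029 / 0.1538 = 5.220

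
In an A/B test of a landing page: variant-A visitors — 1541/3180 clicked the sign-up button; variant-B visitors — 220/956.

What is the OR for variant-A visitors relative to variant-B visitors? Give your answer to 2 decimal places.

odds, variant-A visitors = 1541/1639 = 0.9402
odds, variant-B visitors = 220/736 = 0.2989
OR = 0.9402 / 0.2989 = 3.15

3.15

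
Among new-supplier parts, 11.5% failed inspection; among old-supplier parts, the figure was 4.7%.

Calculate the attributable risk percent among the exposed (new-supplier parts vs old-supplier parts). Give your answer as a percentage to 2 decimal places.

AR% = (0.11500 − 0.04700) / 0.11500 = 0.5913 → 59.13%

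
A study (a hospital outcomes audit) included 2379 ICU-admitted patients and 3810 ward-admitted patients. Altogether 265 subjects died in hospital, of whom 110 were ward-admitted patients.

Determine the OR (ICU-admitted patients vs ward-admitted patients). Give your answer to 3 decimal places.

ICU-admitted patients with the outcome: 265 − 110 = 155
ICU-admitted patients without the outcome: 2379 − 155 = 2224
ward-admitted patients without the outcome: 3810 − 110 = 3700
OR = (155 × 3700) / (2224 × 110) = 573500/244640 ≈ 2.344

OR ≈ 2.344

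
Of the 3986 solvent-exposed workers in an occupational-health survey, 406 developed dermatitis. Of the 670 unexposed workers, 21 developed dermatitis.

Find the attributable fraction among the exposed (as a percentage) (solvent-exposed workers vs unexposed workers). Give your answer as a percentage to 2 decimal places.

AR%: 69.23%

risk, solvent-exposed workers = 406/3986 = 0.10186
risk, unexposed workers = 21/670 = 0.03134
AR% = (0.10186 − 0.03134) / 0.10186 = 0.6923 → 69.23%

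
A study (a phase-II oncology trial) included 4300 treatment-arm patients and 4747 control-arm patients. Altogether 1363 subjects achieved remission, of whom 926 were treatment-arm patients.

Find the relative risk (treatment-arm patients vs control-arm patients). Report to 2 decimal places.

2.34

treatment-arm patients without the outcome: 4300 − 926 = 3374
control-arm patients with the outcome: 1363 − 926 = 437
control-arm patients without the outcome: 4747 − 437 = 4310
risk, treatment-arm patients = 926/4300 = 0.2153
risk, control-arm patients = 437/4747 = 0.0921
RR = 0.2153 / 0.0921 = 2.34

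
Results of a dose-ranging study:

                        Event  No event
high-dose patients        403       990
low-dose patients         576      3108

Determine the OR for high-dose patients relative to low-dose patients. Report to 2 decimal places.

OR = (403 × 3108) / (990 × 576) = 1252524/570240 ≈ 2.20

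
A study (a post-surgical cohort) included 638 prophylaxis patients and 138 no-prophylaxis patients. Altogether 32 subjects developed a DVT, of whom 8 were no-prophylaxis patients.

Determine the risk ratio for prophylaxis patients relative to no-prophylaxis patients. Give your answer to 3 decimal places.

RR: 0.649

prophylaxis patients with the outcome: 32 − 8 = 24
prophylaxis patients without the outcome: 638 − 24 = 614
no-prophylaxis patients without the outcome: 138 − 8 = 130
risk, prophylaxis patients = 24/638 = 0.03762
risk, no-prophylaxis patients = 8/138 = 0.05797
RR = 0.03762 / 0.05797 = 0.649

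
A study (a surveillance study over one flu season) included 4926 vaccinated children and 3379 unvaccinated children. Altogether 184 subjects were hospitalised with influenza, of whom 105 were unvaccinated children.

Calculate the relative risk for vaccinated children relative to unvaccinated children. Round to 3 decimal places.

RR: 0.516

vaccinated children with the outcome: 184 − 105 = 79
vaccinated children without the outcome: 4926 − 79 = 4847
unvaccinated children without the outcome: 3379 − 105 = 3274
risk, vaccinated children = 79/4926 = 0.01604
risk, unvaccinated children = 105/3379 = 0.03107
RR = 0.01604 / 0.03107 = 0.516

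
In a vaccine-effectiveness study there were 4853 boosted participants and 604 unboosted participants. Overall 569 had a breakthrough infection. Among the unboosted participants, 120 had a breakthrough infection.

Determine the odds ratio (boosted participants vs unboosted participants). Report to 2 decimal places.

boosted participants with the outcome: 569 − 120 = 449
boosted participants without the outcome: 4853 − 449 = 4404
unboosted participants without the outcome: 604 − 120 = 484
OR = (449 × 484) / (4404 × 120) = 217316/528480 ≈ 0.41

OR = 0.41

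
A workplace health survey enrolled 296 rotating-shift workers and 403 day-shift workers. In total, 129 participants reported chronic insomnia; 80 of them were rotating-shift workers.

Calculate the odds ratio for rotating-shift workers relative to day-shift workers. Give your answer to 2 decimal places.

rotating-shift workers without the outcome: 296 − 80 = 216
day-shift workers with the outcome: 129 − 80 = 49
day-shift workers without the outcome: 403 − 49 = 354
OR = (80 × 354) / (216 × 49) = 28320/10584 ≈ 2.68

2.68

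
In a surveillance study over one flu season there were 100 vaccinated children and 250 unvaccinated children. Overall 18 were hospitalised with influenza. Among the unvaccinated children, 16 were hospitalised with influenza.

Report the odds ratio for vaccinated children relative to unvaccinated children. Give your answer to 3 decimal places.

vaccinated children with the outcome: 18 − 16 = 2
vaccinated children without the outcome: 100 − 2 = 98
unvaccinated children without the outcome: 250 − 16 = 234
OR = (2 × 234) / (98 × 16) = 468/1568 ≈ 0.298

OR ≈ 0.298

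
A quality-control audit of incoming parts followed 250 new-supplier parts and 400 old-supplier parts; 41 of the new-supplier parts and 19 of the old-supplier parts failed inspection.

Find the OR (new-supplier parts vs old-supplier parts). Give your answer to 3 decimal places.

OR = (41 × 381) / (209 × 19) = 15621/3971 ≈ 3.934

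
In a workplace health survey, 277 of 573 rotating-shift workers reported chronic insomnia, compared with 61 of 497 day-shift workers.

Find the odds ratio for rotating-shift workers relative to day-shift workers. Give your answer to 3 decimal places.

OR = (277 × 436) / (296 × 61) = 120772/18056 ≈ 6.689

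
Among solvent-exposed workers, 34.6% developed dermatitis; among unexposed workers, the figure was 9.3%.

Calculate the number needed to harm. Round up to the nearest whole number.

NNH = 4

absolute risk difference = 0.253000
1 / 0.253000 = 3.953 → round up → 4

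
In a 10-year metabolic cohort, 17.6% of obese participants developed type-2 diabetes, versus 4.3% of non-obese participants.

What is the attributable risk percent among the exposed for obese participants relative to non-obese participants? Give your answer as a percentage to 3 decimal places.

AR% = (0.17600 − 0.04300) / 0.17600 = 0.7557 → 75.568%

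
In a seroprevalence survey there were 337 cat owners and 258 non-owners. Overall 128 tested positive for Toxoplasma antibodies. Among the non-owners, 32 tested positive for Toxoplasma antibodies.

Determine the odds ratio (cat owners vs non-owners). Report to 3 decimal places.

cat owners with the outcome: 128 − 32 = 96
cat owners without the outcome: 337 − 96 = 241
non-owners without the outcome: 258 − 32 = 226
odds, cat owners = 96/241 = 0.3983
odds, non-owners = 32/226 = 0.1416
OR = 0.3983 / 0.1416 = 2.813

2.813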